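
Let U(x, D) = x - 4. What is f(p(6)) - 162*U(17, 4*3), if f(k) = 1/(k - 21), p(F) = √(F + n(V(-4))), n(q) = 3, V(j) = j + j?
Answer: -37909/18 ≈ -2106.1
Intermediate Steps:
V(j) = 2*j
p(F) = √(3 + F) (p(F) = √(F + 3) = √(3 + F))
U(x, D) = -4 + x
f(k) = 1/(-21 + k)
f(p(6)) - 162*U(17, 4*3) = 1/(-21 + √(3 + 6)) - 162*(-4 + 17) = 1/(-21 + √9) - 162*13 = 1/(-21 + 3) - 2106 = 1/(-18) - 2106 = -1/18 - 2106 = -37909/18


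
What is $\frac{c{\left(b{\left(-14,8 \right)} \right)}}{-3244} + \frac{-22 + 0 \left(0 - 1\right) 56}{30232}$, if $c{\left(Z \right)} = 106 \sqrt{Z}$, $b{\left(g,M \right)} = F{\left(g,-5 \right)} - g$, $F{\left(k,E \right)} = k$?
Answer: $- \frac{11}{15116} \approx -0.00072771$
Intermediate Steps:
$b{\left(g,M \right)} = 0$ ($b{\left(g,M \right)} = g - g = 0$)
$\frac{c{\left(b{\left(-14,8 \right)} \right)}}{-3244} + \frac{-22 + 0 \left(0 - 1\right) 56}{30232} = \frac{106 \sqrt{0}}{-3244} + \frac{-22 + 0 \left(0 - 1\right) 56}{30232} = 106 \cdot 0 \left(- \frac{1}{3244}\right) + \left(-22 + 0 \left(-1\right) 56\right) \frac{1}{30232} = 0 \left(- \frac{1}{3244}\right) + \left(-22 + 0 \cdot 56\right) \frac{1}{30232} = 0 + \left(-22 + 0\right) \frac{1}{30232} = 0 - \frac{11}{15116} = - \frac{11}{15116}$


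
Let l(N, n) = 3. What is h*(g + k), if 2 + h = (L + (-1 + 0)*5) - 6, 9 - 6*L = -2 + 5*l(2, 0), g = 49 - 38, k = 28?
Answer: -533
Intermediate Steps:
g = 11
L = -⅔ (L = 3/2 - (-2 + 5*3)/6 = 3/2 - (-2 + 15)/6 = 3/2 - ⅙*13 = 3/2 - 13/6 = -⅔ ≈ -0.66667)
h = -41/3 (h = -2 + ((-⅔ + (-1 + 0)*5) - 6) = -2 + ((-⅔ - 1*5) - 6) = -2 + ((-⅔ - 5) - 6) = -2 + (-17/3 - 6) = -2 - 35/3 = -41/3 ≈ -13.667)
h*(g + k) = -41*(11 + 28)/3 = -41/3*39 = -533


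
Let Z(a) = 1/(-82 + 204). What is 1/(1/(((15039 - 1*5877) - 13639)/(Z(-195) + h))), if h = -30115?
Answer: 546194/3674029 ≈ 0.14866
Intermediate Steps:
Z(a) = 1/122
1/(1/(((15039 - 1*5877) - 13639)/(Z(-195) + h))) = 1/(1/(((15039 - 1*5877) - 13639)/(1/122 - 30115))) = 1/(1/(((15039 - 5877) - 13639)/(-3674029/122))) = 1/(1/((9162 - 13639)*(-122/3674029))) = 1/(1/(-4477*(-122/3674029))) = 1/(1/(546194/3674029)) = 1/(3674029/546194) = 546194/3674029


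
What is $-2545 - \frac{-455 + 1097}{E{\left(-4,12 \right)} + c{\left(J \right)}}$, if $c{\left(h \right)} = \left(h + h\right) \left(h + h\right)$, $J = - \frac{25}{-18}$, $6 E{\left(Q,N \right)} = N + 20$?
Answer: $- \frac{2742067}{1057} \approx -2594.2$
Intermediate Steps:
$E{\left(Q,N \right)} = \frac{10}{3} + \frac{N}{6}$ ($E{\left(Q,N \right)} = \frac{N + 20}{6} = \frac{20 + N}{6} = \frac{10}{3} + \frac{N}{6}$)
$J = \frac{25}{18}$ ($J = \left(-25\right) \left(- \frac{1}{18}\right) = \frac{25}{18} \approx 1.3889$)
$c{\left(h \right)} = 4 h^{2}$ ($c{\left(h \right)} = 2 h 2 h = 4 h^{2}$)
$-2545 - \frac{-455 + 1097}{E{\left(-4,12 \right)} + c{\left(J \right)}} = -2545 - \frac{-455 + 1097}{\left(\frac{10}{3} + \frac{1}{6} \cdot 12\right) + 4 \left(\frac{25}{18}\right)^{2}} = -2545 - \frac{642}{\left(\frac{10}{3} + 2\right) + 4 \cdot \frac{625}{324}} = -2545 - \frac{642}{\frac{16}{3} + \frac{625}{81}} = -2545 - \frac{642}{\frac{1057}{81}} = -2545 - 642 \cdot \frac{81}{1057} = -2545 - \frac{52002}{1057} = - \frac{2742067}{1057}$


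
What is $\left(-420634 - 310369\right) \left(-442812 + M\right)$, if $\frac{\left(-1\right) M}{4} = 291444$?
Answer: $1175882653764$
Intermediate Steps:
$M = -1165776$ ($M = \left(-4\right) 291444 = -1165776$)
$\left(-420634 - 310369\right) \left(-442812 + M\right) = \left(-420634 - 310369\right) \left(-442812 - 1165776\right) = \left(-731003\right) \left(-1608588\right) = 1175882653764$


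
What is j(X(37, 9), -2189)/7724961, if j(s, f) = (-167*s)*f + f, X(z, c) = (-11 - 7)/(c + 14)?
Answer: -6630481/177674103 ≈ -0.037318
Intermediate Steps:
X(z, c) = -18/(14 + c)
j(s, f) = f - 167*f*s (j(s, f) = -167*f*s + f = f - 167*f*s)
j(X(37, 9), -2189)/7724961 = -2189*(1 - (-3006)/(14 + 9))/7724961 = -2189*(1 - (-3006)/23)*(1/7724961) = -2189*(1 - 167*(-18/23))*(1/7724961) = -2189*(1 + 3006/23)*(1/7724961) = -2189*3029/23*(1/7724961) = -6630481/23*1/7724961 = -6630481/177674103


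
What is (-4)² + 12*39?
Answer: 484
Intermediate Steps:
(-4)² + 12*39 = 16 + 468 = 484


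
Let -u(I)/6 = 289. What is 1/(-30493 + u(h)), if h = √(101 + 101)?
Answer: -1/32227 ≈ -3.1030e-5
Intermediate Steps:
h = √202 ≈ 14.213
u(I) = -1734 (u(I) = -6*289 = -1734)
1/(-30493 + u(h)) = 1/(-30493 - 1734) = 1/(-32227) = -1/32227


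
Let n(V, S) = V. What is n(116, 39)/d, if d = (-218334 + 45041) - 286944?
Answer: -116/460237 ≈ -0.00025204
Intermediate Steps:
d = -460237 (d = -173293 - 286944 = -460237)
n(116, 39)/d = 116/(-460237) = 116*(-1/460237) = -116/460237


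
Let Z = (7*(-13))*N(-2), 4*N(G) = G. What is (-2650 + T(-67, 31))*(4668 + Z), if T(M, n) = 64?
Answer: -12189111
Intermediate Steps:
N(G) = G/4
Z = 91/2 (Z = (7*(-13))*((¼)*(-2)) = -91*(-½) = 91/2 ≈ 45.500)
(-2650 + T(-67, 31))*(4668 + Z) = (-2650 + 64)*(4668 + 91/2) = -2586*9427/2 = -12189111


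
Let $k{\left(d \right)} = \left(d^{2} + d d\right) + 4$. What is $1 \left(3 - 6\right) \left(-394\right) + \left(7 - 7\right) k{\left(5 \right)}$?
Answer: $1182$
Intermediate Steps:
$k{\left(d \right)} = 4 + 2 d^{2}$ ($k{\left(d \right)} = \left(d^{2} + d^{2}\right) + 4 = 2 d^{2} + 4 = 4 + 2 d^{2}$)
$1 \left(3 - 6\right) \left(-394\right) + \left(7 - 7\right) k{\left(5 \right)} = 1 \left(3 - 6\right) \left(-394\right) + \left(7 - 7\right) \left(4 + 2 \cdot 5^{2}\right) = 1 \left(-3\right) \left(-394\right) + 0 \left(4 + 2 \cdot 25\right) = \left(-3\right) \left(-394\right) + 0 \left(4 + 50\right) = 1182 + 0 \cdot 54 = 1182 + 0 = 1182$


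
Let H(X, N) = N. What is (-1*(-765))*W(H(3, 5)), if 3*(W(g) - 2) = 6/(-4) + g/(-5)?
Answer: 1785/2 ≈ 892.50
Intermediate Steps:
W(g) = 3/2 - g/15 (W(g) = 2 + (6/(-4) + g/(-5))/3 = 2 + (6*(-¼) + g*(-⅕))/3 = 2 + (-3/2 - g/5)/3 = 2 + (-½ - g/15) = 3/2 - g/15)
(-1*(-765))*W(H(3, 5)) = (-1*(-765))*(3/2 - 1/15*5) = 765*(3/2 - ⅓) = 765*(7/6) = 1785/2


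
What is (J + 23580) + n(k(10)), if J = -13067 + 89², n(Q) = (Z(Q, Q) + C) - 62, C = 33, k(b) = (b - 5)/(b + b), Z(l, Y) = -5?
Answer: 18400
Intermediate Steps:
k(b) = (-5 + b)/(2*b) (k(b) = (-5 + b)/((2*b)) = (-5 + b)*(1/(2*b)) = (-5 + b)/(2*b))
n(Q) = -34 (n(Q) = (-5 + 33) - 62 = 28 - 62 = -34)
J = -5146 (J = -13067 + 7921 = -5146)
(J + 23580) + n(k(10)) = (-5146 + 23580) - 34 = 18434 - 34 = 18400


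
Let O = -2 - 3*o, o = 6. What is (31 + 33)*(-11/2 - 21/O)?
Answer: -1424/5 ≈ -284.80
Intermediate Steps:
O = -20 (O = -2 - 3*6 = -2 - 18 = -20)
(31 + 33)*(-11/2 - 21/O) = (31 + 33)*(-11/2 - 21/(-20)) = 64*(-11*½ - 21*(-1/20)) = 64*(-11/2 + 21/20) = 64*(-89/20) = -1424/5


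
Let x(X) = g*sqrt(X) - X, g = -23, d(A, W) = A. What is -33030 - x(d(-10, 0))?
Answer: -33040 + 23*I*sqrt(10) ≈ -33040.0 + 72.732*I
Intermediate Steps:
x(X) = -X - 23*sqrt(X) (x(X) = -23*sqrt(X) - X = -X - 23*sqrt(X))
-33030 - x(d(-10, 0)) = -33030 - (-1*(-10) - 23*I*sqrt(10)) = -33030 - (10 - 23*I*sqrt(10)) = -33030 + (-10 + 23*I*sqrt(10)) = -33040 + 23*I*sqrt(10)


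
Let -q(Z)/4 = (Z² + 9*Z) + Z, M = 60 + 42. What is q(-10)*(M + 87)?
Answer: 0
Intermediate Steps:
M = 102
q(Z) = -40*Z - 4*Z² (q(Z) = -4*((Z² + 9*Z) + Z) = -4*(Z² + 10*Z) = -40*Z - 4*Z²)
q(-10)*(M + 87) = (-4*(-10)*(10 - 10))*(102 + 87) = -4*(-10)*0*189 = 0*189 = 0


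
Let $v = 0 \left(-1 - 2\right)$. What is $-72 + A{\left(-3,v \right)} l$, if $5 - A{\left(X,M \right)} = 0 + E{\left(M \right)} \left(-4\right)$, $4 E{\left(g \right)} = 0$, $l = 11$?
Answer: $-17$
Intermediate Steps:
$v = 0$ ($v = 0 \left(-3\right) = 0$)
$E{\left(g \right)} = 0$ ($E{\left(g \right)} = \frac{1}{4} \cdot 0 = 0$)
$A{\left(X,M \right)} = 5$ ($A{\left(X,M \right)} = 5 - \left(0 + 0 \left(-4\right)\right) = 5 - \left(0 + 0\right) = 5 - 0 = 5 + 0 = 5$)
$-72 + A{\left(-3,v \right)} l = -72 + 5 \cdot 11 = -72 + 55 = -17$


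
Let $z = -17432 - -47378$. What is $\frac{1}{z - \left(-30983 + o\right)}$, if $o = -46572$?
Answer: $\frac{1}{107501} \approx 9.3022 \cdot 10^{-6}$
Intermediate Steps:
$z = 29946$ ($z = -17432 + 47378 = 29946$)
$\frac{1}{z - \left(-30983 + o\right)} = \frac{1}{29946 + \left(30983 - -46572\right)} = \frac{1}{29946 + \left(30983 + 46572\right)} = \frac{1}{29946 + 77555} = \frac{1}{107501}$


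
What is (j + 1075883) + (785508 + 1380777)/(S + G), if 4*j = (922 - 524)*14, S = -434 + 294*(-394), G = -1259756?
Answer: 1482357618891/1376026 ≈ 1.0773e+6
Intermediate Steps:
S = -116270 (S = -434 - 115836 = -116270)
j = 1393 (j = ((922 - 524)*14)/4 = (398*14)/4 = (¼)*5572 = 1393)
(j + 1075883) + (785508 + 1380777)/(S + G) = (1393 + 1075883) + (785508 + 1380777)/(-116270 - 1259756) = 1077276 + 2166285/(-1376026) = 1077276 + 2166285*(-1/1376026) = 1077276 - 2166285/1376026 = 1482357618891/1376026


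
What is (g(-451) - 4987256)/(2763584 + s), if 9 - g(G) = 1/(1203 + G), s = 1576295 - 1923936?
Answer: -3750409745/1816789136 ≈ -2.0643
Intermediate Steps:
s = -347641
g(G) = 9 - 1/(1203 + G)
(g(-451) - 4987256)/(2763584 + s) = ((10826 + 9*(-451))/(1203 - 451) - 4987256)/(2763584 - 347641) = ((10826 - 4059)/752 - 4987256)/2415943 = ((1/752)*6767 - 4987256)*(1/2415943) = (6767/752 - 4987256)*(1/2415943) = -3750409745/752*1/2415943 = -3750409745/1816789136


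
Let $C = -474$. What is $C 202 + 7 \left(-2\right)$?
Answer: $-95762$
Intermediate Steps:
$C 202 + 7 \left(-2\right) = \left(-474\right) 202 + 7 \left(-2\right) = -95748 - 14 = -95762$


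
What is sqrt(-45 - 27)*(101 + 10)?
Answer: 666*I*sqrt(2) ≈ 941.87*I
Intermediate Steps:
sqrt(-45 - 27)*(101 + 10) = sqrt(-72)*111 = (6*I*sqrt(2))*111 = 666*I*sqrt(2)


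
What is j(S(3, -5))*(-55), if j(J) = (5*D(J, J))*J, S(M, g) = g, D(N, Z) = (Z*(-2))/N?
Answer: -2750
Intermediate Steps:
D(N, Z) = -2*Z/N (D(N, Z) = (-2*Z)/N = -2*Z/N)
j(J) = -10*J (j(J) = (5*(-2*J/J))*J = (5*(-2))*J = -10*J)
j(S(3, -5))*(-55) = -10*(-5)*(-55) = 50*(-55) = -2750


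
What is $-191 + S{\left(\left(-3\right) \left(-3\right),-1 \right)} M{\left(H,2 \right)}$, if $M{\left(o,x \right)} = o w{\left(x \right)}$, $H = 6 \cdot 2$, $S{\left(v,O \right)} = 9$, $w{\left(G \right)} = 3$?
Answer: $133$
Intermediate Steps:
$H = 12$
$M{\left(o,x \right)} = 3 o$ ($M{\left(o,x \right)} = o 3 = 3 o$)
$-191 + S{\left(\left(-3\right) \left(-3\right),-1 \right)} M{\left(H,2 \right)} = -191 + 9 \cdot 3 \cdot 12 = -191 + 9 \cdot 36 = -191 + 324 = 133$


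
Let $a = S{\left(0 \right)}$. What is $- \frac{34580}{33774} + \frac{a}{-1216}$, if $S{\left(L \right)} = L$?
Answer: $- \frac{1330}{1299} \approx -1.0239$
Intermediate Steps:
$a = 0$
$- \frac{34580}{33774} + \frac{a}{-1216} = - \frac{34580}{33774} + \frac{0}{-1216} = \left(-34580\right) \frac{1}{33774} + 0 \left(- \frac{1}{1216}\right) = - \frac{1330}{1299} + 0 = - \frac{1330}{1299}$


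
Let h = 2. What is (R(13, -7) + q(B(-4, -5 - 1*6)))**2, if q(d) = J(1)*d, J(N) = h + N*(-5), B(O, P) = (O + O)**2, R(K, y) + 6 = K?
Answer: 34225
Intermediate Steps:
R(K, y) = -6 + K
B(O, P) = 4*O**2 (B(O, P) = (2*O)**2 = 4*O**2)
J(N) = 2 - 5*N (J(N) = 2 + N*(-5) = 2 - 5*N)
q(d) = -3*d (q(d) = (2 - 5*1)*d = (2 - 5)*d = -3*d)
(R(13, -7) + q(B(-4, -5 - 1*6)))**2 = ((-6 + 13) - 12*(-4)**2)**2 = (7 - 12*16)**2 = (7 - 3*64)**2 = (7 - 192)**2 = (-185)**2 = 34225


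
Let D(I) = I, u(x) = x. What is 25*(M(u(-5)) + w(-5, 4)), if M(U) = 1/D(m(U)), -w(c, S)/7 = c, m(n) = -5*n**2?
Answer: 4374/5 ≈ 874.80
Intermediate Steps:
w(c, S) = -7*c
M(U) = -1/(5*U**2) (M(U) = 1/(-5*U**2) = -1/(5*U**2))
25*(M(u(-5)) + w(-5, 4)) = 25*(-1/5/(-5)**2 - 7*(-5)) = 25*(-1/5*1/25 + 35) = 25*(-1/125 + 35) = 25*(4374/125) = 4374/5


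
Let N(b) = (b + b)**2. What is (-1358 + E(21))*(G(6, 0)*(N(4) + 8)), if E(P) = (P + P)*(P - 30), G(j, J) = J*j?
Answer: 0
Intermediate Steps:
N(b) = 4*b**2 (N(b) = (2*b)**2 = 4*b**2)
E(P) = 2*P*(-30 + P) (E(P) = (2*P)*(-30 + P) = 2*P*(-30 + P))
(-1358 + E(21))*(G(6, 0)*(N(4) + 8)) = (-1358 + 2*21*(-30 + 21))*((0*6)*(4*4**2 + 8)) = (-1358 + 2*21*(-9))*(0*(4*16 + 8)) = (-1358 - 378)*(0*(64 + 8)) = -0*72 = -1736*0 = 0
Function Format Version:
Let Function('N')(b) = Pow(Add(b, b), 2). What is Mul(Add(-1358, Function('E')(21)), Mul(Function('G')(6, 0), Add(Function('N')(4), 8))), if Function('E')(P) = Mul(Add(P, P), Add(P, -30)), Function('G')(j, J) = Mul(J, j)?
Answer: 0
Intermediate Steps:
Function('N')(b) = Mul(4, Pow(b, 2)) (Function('N')(b) = Pow(Mul(2, b), 2) = Mul(4, Pow(b, 2)))
Function('E')(P) = Mul(2, P, Add(-30, P)) (Function('E')(P) = Mul(Mul(2, P), Add(-30, P)) = Mul(2, P, Add(-30, P)))
Mul(Add(-1358, Function('E')(21)), Mul(Function('G')(6, 0), Add(Function('N')(4), 8))) = Mul(Add(-1358, Mul(2, 21, Add(-30, 21))), Mul(Mul(0, 6), Add(Mul(4, Pow(4, 2)), 8))) = Mul(Add(-1358, Mul(2, 21, -9)), Mul(0, Add(Mul(4, 16), 8))) = Mul(Add(-1358, -378), Mul(0, Add(64, 8))) = Mul(-1736, Mul(0, 72)) = Mul(-1736, 0) = 0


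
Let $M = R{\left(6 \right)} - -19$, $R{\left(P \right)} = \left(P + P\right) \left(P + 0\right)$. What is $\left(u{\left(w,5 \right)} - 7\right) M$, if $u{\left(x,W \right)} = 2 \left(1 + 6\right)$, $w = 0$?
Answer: $637$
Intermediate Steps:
$R{\left(P \right)} = 2 P^{2}$ ($R{\left(P \right)} = 2 P P = 2 P^{2}$)
$M = 91$ ($M = 2 \cdot 6^{2} - -19 = 2 \cdot 36 + 19 = 72 + 19 = 91$)
$u{\left(x,W \right)} = 14$ ($u{\left(x,W \right)} = 2 \cdot 7 = 14$)
$\left(u{\left(w,5 \right)} - 7\right) M = \left(14 - 7\right) 91 = 7 \cdot 91 = 637$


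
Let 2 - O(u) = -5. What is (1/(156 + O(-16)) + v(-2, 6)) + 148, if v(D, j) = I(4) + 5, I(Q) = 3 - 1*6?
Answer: 24451/163 ≈ 150.01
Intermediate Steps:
I(Q) = -3 (I(Q) = 3 - 6 = -3)
v(D, j) = 2 (v(D, j) = -3 + 5 = 2)
O(u) = 7 (O(u) = 2 - 1*(-5) = 2 + 5 = 7)
(1/(156 + O(-16)) + v(-2, 6)) + 148 = (1/(156 + 7) + 2) + 148 = (1/163 + 2) + 148 = 327/163 + 148 = 24451/163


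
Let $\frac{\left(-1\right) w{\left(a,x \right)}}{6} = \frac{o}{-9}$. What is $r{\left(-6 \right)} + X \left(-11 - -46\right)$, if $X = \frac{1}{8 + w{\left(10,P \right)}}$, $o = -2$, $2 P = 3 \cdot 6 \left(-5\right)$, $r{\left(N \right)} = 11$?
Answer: $\frac{65}{4} \approx 16.25$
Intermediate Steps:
$P = -45$ ($P = \frac{3 \cdot 6 \left(-5\right)}{2} = \frac{18 \left(-5\right)}{2} = \frac{1}{2} \left(-90\right) = -45$)
$w{\left(a,x \right)} = - \frac{4}{3}$ ($w{\left(a,x \right)} = - 6 \left(- \frac{2}{-9}\right) = - 6 \left(\left(-2\right) \left(- \frac{1}{9}\right)\right) = \left(-6\right) \frac{2}{9} = - \frac{4}{3}$)
$X = \frac{3}{20}$ ($X = \frac{1}{8 - \frac{4}{3}} = \frac{1}{\frac{20}{3}} = \frac{3}{20} \approx 0.15$)
$r{\left(-6 \right)} + X \left(-11 - -46\right) = 11 + \frac{3 \left(-11 - -46\right)}{20} = 11 + \frac{3 \left(-11 + 46\right)}{20} = 11 + \frac{3}{20} \cdot 35 = 11 + \frac{21}{4} = \frac{65}{4}$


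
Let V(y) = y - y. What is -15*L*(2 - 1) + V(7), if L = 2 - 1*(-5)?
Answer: -105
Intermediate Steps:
V(y) = 0
L = 7 (L = 2 + 5 = 7)
-15*L*(2 - 1) + V(7) = -105*(2 - 1) + 0 = -105 + 0 = -105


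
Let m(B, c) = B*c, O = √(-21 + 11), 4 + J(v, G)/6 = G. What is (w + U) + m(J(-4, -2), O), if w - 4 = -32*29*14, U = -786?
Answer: -13774 - 36*I*√10 ≈ -13774.0 - 113.84*I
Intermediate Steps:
J(v, G) = -24 + 6*G
w = -12988 (w = 4 - 32*29*14 = 4 - 928*14 = 4 - 12992 = -12988)
O = I*√10 (O = √(-10) = I*√10 ≈ 3.1623*I)
(w + U) + m(J(-4, -2), O) = (-12988 - 786) + (-24 + 6*(-2))*(I*√10) = -13774 + (-24 - 12)*(I*√10) = -13774 - 36*I*√10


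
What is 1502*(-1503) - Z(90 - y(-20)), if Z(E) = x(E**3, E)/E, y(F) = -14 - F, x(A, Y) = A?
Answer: -2264562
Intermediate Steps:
Z(E) = E**2 (Z(E) = E**3/E = E**2)
1502*(-1503) - Z(90 - y(-20)) = 1502*(-1503) - (90 - (-14 - 1*(-20)))**2 = -2257506 - (90 - (-14 + 20))**2 = -2257506 - (90 - 1*6)**2 = -2257506 - (90 - 6)**2 = -2257506 - 1*84**2 = -2257506 - 1*7056 = -2257506 - 7056 = -2264562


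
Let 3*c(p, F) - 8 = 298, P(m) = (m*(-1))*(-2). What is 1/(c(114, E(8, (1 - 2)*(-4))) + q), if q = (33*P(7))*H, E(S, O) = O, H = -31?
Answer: -1/14220 ≈ -7.0323e-5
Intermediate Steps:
P(m) = 2*m (P(m) = -m*(-2) = 2*m)
c(p, F) = 102 (c(p, F) = 8/3 + (⅓)*298 = 8/3 + 298/3 = 102)
q = -14322 (q = (33*(2*7))*(-31) = (33*14)*(-31) = 462*(-31) = -14322)
1/(c(114, E(8, (1 - 2)*(-4))) + q) = 1/(102 - 14322) = 1/(-14220) = -1/14220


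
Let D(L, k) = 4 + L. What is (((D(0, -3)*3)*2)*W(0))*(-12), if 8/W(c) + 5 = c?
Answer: 2304/5 ≈ 460.80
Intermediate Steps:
W(c) = 8/(-5 + c)
(((D(0, -3)*3)*2)*W(0))*(-12) = ((((4 + 0)*3)*2)*(8/(-5 + 0)))*(-12) = (((4*3)*2)*(8/(-5)))*(-12) = ((12*2)*(8*(-1/5)))*(-12) = (24*(-8/5))*(-12) = -192/5*(-12) = 2304/5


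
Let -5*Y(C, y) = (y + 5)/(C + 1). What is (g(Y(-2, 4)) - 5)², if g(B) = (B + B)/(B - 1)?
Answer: ¼ ≈ 0.25000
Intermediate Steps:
Y(C, y) = -(5 + y)/(5*(1 + C)) (Y(C, y) = -(y + 5)/(5*(C + 1)) = -(5 + y)/(5*(1 + C)))
g(B) = 2*B/(-1 + B) (g(B) = (2*B)/(-1 + B) = 2*B/(-1 + B))
(g(Y(-2, 4)) - 5)² = (2*((-5 - 1*4)/(5*(1 - 2)))/(-1 + (-5 - 1*4)/(5*(1 - 2))) - 5)² = (2*((⅕)*(-5 - 4)/(-1))/(-1 + (⅕)*(-5 - 4)/(-1)) - 5)² = (2*((⅕)*(-1)*(-9))/(-1 + (⅕)*(-1)*(-9)) - 5)² = (2*(9/5)/(-1 + 9/5) - 5)² = (2*(9/5)/(⅘) - 5)² = (2*(9/5)*(5/4) - 5)² = (9/2 - 5)² = (-½)² = ¼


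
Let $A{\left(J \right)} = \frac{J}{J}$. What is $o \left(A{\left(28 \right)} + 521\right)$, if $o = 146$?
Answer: $76212$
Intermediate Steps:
$A{\left(J \right)} = 1$
$o \left(A{\left(28 \right)} + 521\right) = 146 \left(1 + 521\right) = 146 \cdot 522 = 76212$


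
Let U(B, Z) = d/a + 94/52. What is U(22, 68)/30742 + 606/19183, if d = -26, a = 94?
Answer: 22801326137/720642466492 ≈ 0.031640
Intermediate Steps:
U(B, Z) = 1871/1222 (U(B, Z) = -26/94 + 94/52 = -26*1/94 + 94*(1/52) = -13/47 + 47/26 = 1871/1222)
U(22, 68)/30742 + 606/19183 = (1871/1222)/30742 + 606/19183 = (1871/1222)*(1/30742) + 606*(1/19183) = 1871/37566724 + 606/19183 = 22801326137/720642466492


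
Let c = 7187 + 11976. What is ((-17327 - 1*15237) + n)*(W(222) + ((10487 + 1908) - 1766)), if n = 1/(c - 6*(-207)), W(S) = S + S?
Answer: -7357658803587/20405 ≈ -3.6058e+8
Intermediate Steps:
c = 19163
W(S) = 2*S
n = 1/20405 (n = 1/(19163 - 6*(-207)) = 1/(19163 + 1242) = 1/20405 ≈ 4.9008e-5)
((-17327 - 1*15237) + n)*(W(222) + ((10487 + 1908) - 1766)) = ((-17327 - 1*15237) + 1/20405)*(2*222 + ((10487 + 1908) - 1766)) = ((-17327 - 15237) + 1/20405)*(444 + (12395 - 1766)) = (-32564 + 1/20405)*(444 + 10629) = -664468419/20405*11073 = -7357658803587/20405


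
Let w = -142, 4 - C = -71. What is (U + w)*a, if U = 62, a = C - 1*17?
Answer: -4640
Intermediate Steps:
C = 75 (C = 4 - 1*(-71) = 4 + 71 = 75)
a = 58 (a = 75 - 1*17 = 75 - 17 = 58)
(U + w)*a = (62 - 142)*58 = -80*58 = -4640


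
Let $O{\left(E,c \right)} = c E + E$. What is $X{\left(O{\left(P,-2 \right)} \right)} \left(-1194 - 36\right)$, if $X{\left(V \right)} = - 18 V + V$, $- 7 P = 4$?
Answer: $\frac{83640}{7} \approx 11949.0$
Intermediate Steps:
$P = - \frac{4}{7}$ ($P = \left(- \frac{1}{7}\right) 4 = - \frac{4}{7} \approx -0.57143$)
$O{\left(E,c \right)} = E + E c$ ($O{\left(E,c \right)} = E c + E = E + E c$)
$X{\left(V \right)} = - 17 V$
$X{\left(O{\left(P,-2 \right)} \right)} \left(-1194 - 36\right) = - 17 \left(- \frac{4 \left(1 - 2\right)}{7}\right) \left(-1194 - 36\right) = - 17 \left(\left(- \frac{4}{7}\right) \left(-1\right)\right) \left(-1230\right) = \left(-17\right) \frac{4}{7} \left(-1230\right) = \left(- \frac{68}{7}\right) \left(-1230\right) = \frac{83640}{7}$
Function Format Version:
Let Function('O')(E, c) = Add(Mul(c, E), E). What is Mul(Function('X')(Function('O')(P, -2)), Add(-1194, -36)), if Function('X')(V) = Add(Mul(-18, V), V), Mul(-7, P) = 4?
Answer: Rational(83640, 7) ≈ 11949.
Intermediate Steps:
P = Rational(-4, 7) (P = Mul(Rational(-1, 7), 4) = Rational(-4, 7) ≈ -0.57143)
Function('O')(E, c) = Add(E, Mul(E, c)) (Function('O')(E, c) = Add(Mul(E, c), E) = Add(E, Mul(E, c)))
Function('X')(V) = Mul(-17, V)
Mul(Function('X')(Function('O')(P, -2)), Add(-1194, -36)) = Mul(Mul(-17, Mul(Rational(-4, 7), Add(1, -2))), Add(-1194, -36)) = Mul(Mul(-17, Mul(Rational(-4, 7), -1)), -1230) = Mul(Mul(-17, Rational(4, 7)), -1230) = Mul(Rational(-68, 7), -1230) = Rational(83640, 7)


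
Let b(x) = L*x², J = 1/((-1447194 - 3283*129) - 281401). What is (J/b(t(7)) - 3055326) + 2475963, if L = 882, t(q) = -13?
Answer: -185852709582593509/320788019916 ≈ -5.7936e+5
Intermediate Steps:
J = -1/2152102 (J = 1/((-1447194 - 1*423507) - 281401) = 1/((-1447194 - 423507) - 281401) = 1/(-1870701 - 281401) = 1/(-2152102) = -1/2152102 ≈ -4.6466e-7)
b(x) = 882*x²
(J/b(t(7)) - 3055326) + 2475963 = (-1/(2152102*(882*(-13)²)) - 3055326) + 2475963 = (-1/(2152102*(882*169)) - 3055326) + 2475963 = (-1/2152102/149058 - 3055326) + 2475963 = (-1/2152102*1/149058 - 3055326) + 2475963 = (-1/320788019916 - 3055326) + 2475963 = -980111977737872617/320788019916 + 2475963 = -185852709582593509/320788019916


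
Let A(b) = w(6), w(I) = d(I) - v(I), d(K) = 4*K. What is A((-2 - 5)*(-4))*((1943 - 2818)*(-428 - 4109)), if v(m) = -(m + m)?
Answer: 142915500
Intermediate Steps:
v(m) = -2*m
w(I) = 6*I (w(I) = 4*I - (-2)*I = 4*I + 2*I = 6*I)
A(b) = 36 (A(b) = 6*6 = 36)
A((-2 - 5)*(-4))*((1943 - 2818)*(-428 - 4109)) = 36*((1943 - 2818)*(-428 - 4109)) = 36*(-875*(-4537)) = 36*3969875 = 142915500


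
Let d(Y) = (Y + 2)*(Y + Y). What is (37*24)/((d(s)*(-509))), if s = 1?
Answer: -148/509 ≈ -0.29077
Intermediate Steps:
d(Y) = 2*Y*(2 + Y) (d(Y) = (2 + Y)*(2*Y) = 2*Y*(2 + Y))
(37*24)/((d(s)*(-509))) = (37*24)/(((2*1*(2 + 1))*(-509))) = 888/(((2*1*3)*(-509))) = 888/((6*(-509))) = 888/(-3054) = 888*(-1/3054) = -148/509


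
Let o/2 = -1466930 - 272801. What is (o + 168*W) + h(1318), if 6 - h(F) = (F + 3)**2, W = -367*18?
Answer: -6334305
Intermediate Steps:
W = -6606
h(F) = 6 - (3 + F)**2 (h(F) = 6 - (F + 3)**2 = 6 - (3 + F)**2)
o = -3479462 (o = 2*(-1466930 - 272801) = 2*(-1739731) = -3479462)
(o + 168*W) + h(1318) = (-3479462 + 168*(-6606)) + (6 - (3 + 1318)**2) = (-3479462 - 1109808) + (6 - 1*1321**2) = -4589270 + (6 - 1*1745041) = -4589270 + (6 - 1745041) = -4589270 - 1745035 = -6334305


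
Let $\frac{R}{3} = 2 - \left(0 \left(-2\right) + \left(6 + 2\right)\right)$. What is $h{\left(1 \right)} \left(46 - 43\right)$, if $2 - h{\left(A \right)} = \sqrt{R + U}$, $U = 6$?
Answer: $6 - 6 i \sqrt{3} \approx 6.0 - 10.392 i$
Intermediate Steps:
$R = -18$ ($R = 3 \left(2 - \left(0 \left(-2\right) + \left(6 + 2\right)\right)\right) = 3 \left(2 - \left(0 + 8\right)\right) = 3 \left(2 - 8\right) = 3 \left(-6\right) = -18$)
$h{\left(A \right)} = 2 - 2 i \sqrt{3}$ ($h{\left(A \right)} = 2 - \sqrt{-18 + 6} = 2 - \sqrt{-12} = 2 - 2 i \sqrt{3}$)
$h{\left(1 \right)} \left(46 - 43\right) = \left(2 - 2 i \sqrt{3}\right) \left(46 - 43\right) = \left(2 - 2 i \sqrt{3}\right) 3 = 6 - 6 i \sqrt{3}$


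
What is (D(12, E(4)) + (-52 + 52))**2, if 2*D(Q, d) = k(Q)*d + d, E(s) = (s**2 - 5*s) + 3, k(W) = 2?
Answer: 9/4 ≈ 2.2500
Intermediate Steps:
E(s) = 3 + s**2 - 5*s
D(Q, d) = 3*d/2 (D(Q, d) = (2*d + d)/2 = (3*d)/2 = 3*d/2)
(D(12, E(4)) + (-52 + 52))**2 = (3*(3 + 4**2 - 5*4)/2 + (-52 + 52))**2 = (3*(3 + 16 - 20)/2 + 0)**2 = ((3/2)*(-1) + 0)**2 = (-3/2 + 0)**2 = (-3/2)**2 = 9/4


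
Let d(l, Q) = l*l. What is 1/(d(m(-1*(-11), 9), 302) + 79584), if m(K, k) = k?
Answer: 1/79665 ≈ 1.2553e-5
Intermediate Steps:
d(l, Q) = l²
1/(d(m(-1*(-11), 9), 302) + 79584) = 1/(9² + 79584) = 1/(81 + 79584) = 1/79665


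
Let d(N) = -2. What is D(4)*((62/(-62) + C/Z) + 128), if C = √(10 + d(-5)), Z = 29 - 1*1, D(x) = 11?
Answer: 1397 + 11*√2/14 ≈ 1398.1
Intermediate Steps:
Z = 28 (Z = 29 - 1 = 28)
C = 2*√2 (C = √(10 - 2) = √8 = 2*√2 ≈ 2.8284)
D(4)*((62/(-62) + C/Z) + 128) = 11*((62/(-62) + (2*√2)/28) + 128) = 11*((62*(-1/62) + (2*√2)*(1/28)) + 128) = 11*((-1 + √2/14) + 128) = 11*(127 + √2/14) = 1397 + 11*√2/14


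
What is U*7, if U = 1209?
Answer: 8463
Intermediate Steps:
U*7 = 1209*7 = 8463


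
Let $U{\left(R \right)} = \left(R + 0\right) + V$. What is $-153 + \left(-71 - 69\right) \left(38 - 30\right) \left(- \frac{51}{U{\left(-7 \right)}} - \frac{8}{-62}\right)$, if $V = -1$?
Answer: $- \frac{230563}{31} \approx -7437.5$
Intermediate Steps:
$U{\left(R \right)} = -1 + R$ ($U{\left(R \right)} = \left(R + 0\right) - 1 = R - 1 = -1 + R$)
$-153 + \left(-71 - 69\right) \left(38 - 30\right) \left(- \frac{51}{U{\left(-7 \right)}} - \frac{8}{-62}\right) = -153 + \left(-71 - 69\right) \left(38 - 30\right) \left(- \frac{51}{-1 - 7} - \frac{8}{-62}\right) = -153 + \left(-140\right) 8 \left(- \frac{51}{-8} - - \frac{4}{31}\right) = -153 - 1120 \left(\left(-51\right) \left(- \frac{1}{8}\right) + \frac{4}{31}\right) = -153 - 1120 \left(\frac{51}{8} + \frac{4}{31}\right) = -153 - \frac{225820}{31} = - \frac{230563}{31}$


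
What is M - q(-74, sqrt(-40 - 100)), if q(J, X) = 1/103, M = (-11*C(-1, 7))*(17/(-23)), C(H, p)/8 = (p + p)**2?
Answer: 30201225/2369 ≈ 12749.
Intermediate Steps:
C(H, p) = 32*p**2 (C(H, p) = 8*(p + p)**2 = 8*(2*p)**2 = 8*(4*p**2) = 32*p**2)
M = 293216/23 (M = (-352*7**2)*(17/(-23)) = (-352*49)*(17*(-1/23)) = -11*1568*(-17/23) = -17248*(-17/23) = 293216/23 ≈ 12749.)
q(J, X) = 1/103
M - q(-74, sqrt(-40 - 100)) = 293216/23 - 1*1/103 = 293216/23 - 1/103 = 30201225/2369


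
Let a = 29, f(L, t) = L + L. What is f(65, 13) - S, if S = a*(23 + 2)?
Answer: -595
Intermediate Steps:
f(L, t) = 2*L
S = 725 (S = 29*(23 + 2) = 29*25 = 725)
f(65, 13) - S = 2*65 - 1*725 = 130 - 725 = -595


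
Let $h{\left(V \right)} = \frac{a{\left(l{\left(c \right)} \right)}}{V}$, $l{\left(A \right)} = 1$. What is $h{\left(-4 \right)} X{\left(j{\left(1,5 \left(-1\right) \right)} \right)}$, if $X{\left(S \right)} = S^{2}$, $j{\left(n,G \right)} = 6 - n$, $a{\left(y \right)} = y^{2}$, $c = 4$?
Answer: $- \frac{25}{4} \approx -6.25$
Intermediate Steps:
$h{\left(V \right)} = \frac{1}{V}$ ($h{\left(V \right)} = \frac{1^{2}}{V} = 1 \frac{1}{V} = \frac{1}{V}$)
$h{\left(-4 \right)} X{\left(j{\left(1,5 \left(-1\right) \right)} \right)} = \frac{\left(6 - 1\right)^{2}}{-4} = - \frac{\left(6 - 1\right)^{2}}{4} = - \frac{5^{2}}{4} = \left(- \frac{1}{4}\right) 25 = - \frac{25}{4}$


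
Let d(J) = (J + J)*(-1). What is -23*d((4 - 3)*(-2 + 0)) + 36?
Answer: -56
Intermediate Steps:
d(J) = -2*J (d(J) = (2*J)*(-1) = -2*J)
-23*d((4 - 3)*(-2 + 0)) + 36 = -(-46)*(4 - 3)*(-2 + 0) + 36 = -(-46)*1*(-2) + 36 = -(-46)*(-2) + 36 = -23*4 + 36 = -92 + 36 = -56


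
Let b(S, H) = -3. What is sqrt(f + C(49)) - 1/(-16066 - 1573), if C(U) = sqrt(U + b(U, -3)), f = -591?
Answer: 1/17639 + sqrt(-591 + sqrt(46)) ≈ 5.6693e-5 + 24.171*I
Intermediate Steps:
C(U) = sqrt(-3 + U) (C(U) = sqrt(U - 3) = sqrt(-3 + U))
sqrt(f + C(49)) - 1/(-16066 - 1573) = sqrt(-591 + sqrt(-3 + 49)) - 1/(-16066 - 1573) = sqrt(-591 + sqrt(46)) - 1/(-17639) = sqrt(-591 + sqrt(46)) - 1*(-1/17639) = sqrt(-591 + sqrt(46)) + 1/17639 = 1/17639 + sqrt(-591 + sqrt(46))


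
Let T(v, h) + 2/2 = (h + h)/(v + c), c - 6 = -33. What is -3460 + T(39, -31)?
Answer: -20797/6 ≈ -3466.2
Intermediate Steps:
c = -27 (c = 6 - 33 = -27)
T(v, h) = -1 + 2*h/(-27 + v) (T(v, h) = -1 + (h + h)/(v - 27) = -1 + (2*h)/(-27 + v) = -1 + 2*h/(-27 + v))
-3460 + T(39, -31) = -3460 + (27 - 1*39 + 2*(-31))/(-27 + 39) = -3460 + (27 - 39 - 62)/12 = -3460 + (1/12)*(-74) = -3460 - 37/6 = -20797/6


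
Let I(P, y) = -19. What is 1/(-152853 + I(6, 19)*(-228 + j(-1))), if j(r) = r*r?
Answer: -1/148540 ≈ -6.7322e-6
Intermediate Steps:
j(r) = r²
1/(-152853 + I(6, 19)*(-228 + j(-1))) = 1/(-152853 - 19*(-228 + (-1)²)) = 1/(-152853 - 19*(-228 + 1)) = 1/(-152853 - 19*(-227)) = 1/(-152853 + 4313) = 1/(-148540) = -1/148540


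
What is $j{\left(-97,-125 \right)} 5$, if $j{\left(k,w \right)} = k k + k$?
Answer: $46560$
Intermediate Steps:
$j{\left(k,w \right)} = k + k^{2}$ ($j{\left(k,w \right)} = k^{2} + k = k + k^{2}$)
$j{\left(-97,-125 \right)} 5 = - 97 \left(1 - 97\right) 5 = \left(-97\right) \left(-96\right) 5 = 9312 \cdot 5 = 46560$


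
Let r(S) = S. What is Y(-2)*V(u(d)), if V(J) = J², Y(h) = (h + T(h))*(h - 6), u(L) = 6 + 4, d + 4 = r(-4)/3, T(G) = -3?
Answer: 4000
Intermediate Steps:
d = -16/3 (d = -4 - 4/3 = -16/3 ≈ -5.3333)
u(L) = 10
Y(h) = (-6 + h)*(-3 + h) (Y(h) = (h - 3)*(h - 6) = (-3 + h)*(-6 + h) = (-6 + h)*(-3 + h))
Y(-2)*V(u(d)) = (18 + (-2)² - 9*(-2))*10² = (18 + 4 + 18)*100 = 40*100 = 4000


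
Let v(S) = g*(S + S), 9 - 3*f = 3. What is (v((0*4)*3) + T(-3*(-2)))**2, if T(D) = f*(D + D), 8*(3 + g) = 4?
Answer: 576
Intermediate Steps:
g = -5/2 (g = -3 + (1/8)*4 = -3 + 1/2 = -5/2 ≈ -2.5000)
f = 2 (f = 3 - 1/3*3 = 3 - 1 = 2)
T(D) = 4*D (T(D) = 2*(D + D) = 2*(2*D) = 4*D)
v(S) = -5*S (v(S) = -5*(S + S)/2 = -5*S)
(v((0*4)*3) + T(-3*(-2)))**2 = (-5*0*4*3 + 4*(-3*(-2)))**2 = (-0*3 + 4*6)**2 = (-5*0 + 24)**2 = (0 + 24)**2 = 24**2 = 576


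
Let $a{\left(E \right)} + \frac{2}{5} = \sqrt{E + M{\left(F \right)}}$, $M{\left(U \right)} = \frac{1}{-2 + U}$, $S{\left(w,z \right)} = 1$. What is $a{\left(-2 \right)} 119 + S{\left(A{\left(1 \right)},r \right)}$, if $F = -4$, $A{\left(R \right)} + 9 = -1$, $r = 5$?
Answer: $- \frac{233}{5} + \frac{119 i \sqrt{78}}{6} \approx -46.6 + 175.16 i$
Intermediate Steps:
$A{\left(R \right)} = -10$ ($A{\left(R \right)} = -9 - 1 = -10$)
$a{\left(E \right)} = - \frac{2}{5} + \sqrt{- \frac{1}{6} + E}$ ($a{\left(E \right)} = - \frac{2}{5} + \sqrt{E + \frac{1}{-2 - 4}} = - \frac{2}{5} + \sqrt{E + \frac{1}{-6}} = - \frac{2}{5} + \sqrt{E - \frac{1}{6}} = - \frac{2}{5} + \sqrt{- \frac{1}{6} + E}$)
$a{\left(-2 \right)} 119 + S{\left(A{\left(1 \right)},r \right)} = \left(- \frac{2}{5} + \frac{\sqrt{-6 + 36 \left(-2\right)}}{6}\right) 119 + 1 = \left(- \frac{2}{5} + \frac{\sqrt{-6 - 72}}{6}\right) 119 + 1 = \left(- \frac{2}{5} + \frac{\sqrt{-78}}{6}\right) 119 + 1 = \left(- \frac{2}{5} + \frac{i \sqrt{78}}{6}\right) 119 + 1 = \left(- \frac{238}{5} + \frac{119 i \sqrt{78}}{6}\right) + 1 = - \frac{233}{5} + \frac{119 i \sqrt{78}}{6}$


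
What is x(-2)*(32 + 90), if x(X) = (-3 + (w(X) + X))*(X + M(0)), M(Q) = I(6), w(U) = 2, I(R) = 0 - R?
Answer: 2928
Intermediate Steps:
I(R) = -R
M(Q) = -6 (M(Q) = -1*6 = -6)
x(X) = (-1 + X)*(-6 + X) (x(X) = (-3 + (2 + X))*(X - 6) = (-1 + X)*(-6 + X))
x(-2)*(32 + 90) = (6 + (-2)² - 7*(-2))*(32 + 90) = (6 + 4 + 14)*122 = 24*122 = 2928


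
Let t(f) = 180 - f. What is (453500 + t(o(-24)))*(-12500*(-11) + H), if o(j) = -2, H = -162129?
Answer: -11173733978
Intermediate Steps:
(453500 + t(o(-24)))*(-12500*(-11) + H) = (453500 + (180 - 1*(-2)))*(-12500*(-11) - 162129) = (453500 + (180 + 2))*(137500 - 162129) = (453500 + 182)*(-24629) = 453682*(-24629) = -11173733978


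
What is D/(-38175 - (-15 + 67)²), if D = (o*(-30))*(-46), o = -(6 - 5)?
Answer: 1380/40879 ≈ 0.033758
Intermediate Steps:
o = -1 (o = -1*1 = -1)
D = -1380 (D = -1*(-30)*(-46) = 30*(-46) = -1380)
D/(-38175 - (-15 + 67)²) = -1380/(-38175 - (-15 + 67)²) = -1380/(-38175 - 1*52²) = -1380/(-38175 - 1*2704) = -1380/(-38175 - 2704) = -1380/(-40879) = -1380*(-1/40879) = 1380/40879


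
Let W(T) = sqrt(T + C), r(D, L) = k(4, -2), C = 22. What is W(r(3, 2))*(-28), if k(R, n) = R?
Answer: -28*sqrt(26) ≈ -142.77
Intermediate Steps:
r(D, L) = 4
W(T) = sqrt(22 + T) (W(T) = sqrt(T + 22) = sqrt(22 + T))
W(r(3, 2))*(-28) = sqrt(22 + 4)*(-28) = sqrt(26)*(-28) = -28*sqrt(26)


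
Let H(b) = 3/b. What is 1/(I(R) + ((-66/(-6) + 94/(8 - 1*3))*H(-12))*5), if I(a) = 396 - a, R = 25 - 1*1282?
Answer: 4/6463 ≈ 0.00061891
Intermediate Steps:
R = -1257 (R = 25 - 1282 = -1257)
1/(I(R) + ((-66/(-6) + 94/(8 - 1*3))*H(-12))*5) = 1/((396 - 1*(-1257)) + ((-66/(-6) + 94/(8 - 1*3))*(3/(-12)))*5) = 1/((396 + 1257) + ((-66*(-⅙) + 94/(8 - 3))*(3*(-1/12)))*5) = 1/(1653 + ((11 + 94/5)*(-¼))*5) = 1/(1653 + ((149/5)*(-¼))*5) = 1/(1653 - 149/20*5) = 1/(1653 - 149/4) = 1/(6463/4) = 4/6463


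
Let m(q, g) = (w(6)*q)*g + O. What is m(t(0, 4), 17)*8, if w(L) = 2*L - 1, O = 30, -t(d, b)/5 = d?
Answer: 240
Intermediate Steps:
t(d, b) = -5*d
w(L) = -1 + 2*L
m(q, g) = 30 + 11*g*q (m(q, g) = ((-1 + 2*6)*q)*g + 30 = ((-1 + 12)*q)*g + 30 = (11*q)*g + 30 = 11*g*q + 30 = 30 + 11*g*q)
m(t(0, 4), 17)*8 = (30 + 11*17*(-5*0))*8 = (30 + 11*17*0)*8 = (30 + 0)*8 = 30*8 = 240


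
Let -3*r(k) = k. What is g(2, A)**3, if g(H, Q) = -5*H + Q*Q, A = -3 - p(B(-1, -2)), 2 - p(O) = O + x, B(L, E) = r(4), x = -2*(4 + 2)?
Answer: 25282750375/729 ≈ 3.4681e+7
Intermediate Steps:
r(k) = -k/3
x = -12 (x = -2*6 = -12)
B(L, E) = -4/3 (B(L, E) = -1/3*4 = -4/3)
p(O) = 14 - O (p(O) = 2 - (O - 12) = 2 - (-12 + O) = 2 + (12 - O) = 14 - O)
A = -55/3 (A = -3 - (14 - 1*(-4/3)) = -3 - (14 + 4/3) = -3 - 1*46/3 = -3 - 46/3 = -55/3 ≈ -18.333)
g(H, Q) = Q**2 - 5*H (g(H, Q) = -5*H + Q**2 = Q**2 - 5*H)
g(2, A)**3 = ((-55/3)**2 - 5*2)**3 = (3025/9 - 10)**3 = (2935/9)**3 = 25282750375/729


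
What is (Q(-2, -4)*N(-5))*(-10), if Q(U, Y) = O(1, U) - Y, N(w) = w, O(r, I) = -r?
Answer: 150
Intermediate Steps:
Q(U, Y) = -1 - Y (Q(U, Y) = -1*1 - Y = -1 - Y)
(Q(-2, -4)*N(-5))*(-10) = ((-1 - 1*(-4))*(-5))*(-10) = ((-1 + 4)*(-5))*(-10) = (3*(-5))*(-10) = -15*(-10) = 150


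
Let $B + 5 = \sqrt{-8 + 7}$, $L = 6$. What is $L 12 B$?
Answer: $-360 + 72 i \approx -360.0 + 72.0 i$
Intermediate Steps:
$B = -5 + i$ ($B = -5 + \sqrt{-8 + 7} = -5 + \sqrt{-1} = -5 + i \approx -5.0 + 1.0 i$)
$L 12 B = 6 \cdot 12 \left(-5 + i\right) = 72 \left(-5 + i\right) = -360 + 72 i$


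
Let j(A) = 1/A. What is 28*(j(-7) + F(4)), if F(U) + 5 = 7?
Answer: 52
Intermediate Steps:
j(A) = 1/A
F(U) = 2 (F(U) = -5 + 7 = 2)
28*(j(-7) + F(4)) = 28*(1/(-7) + 2) = 28*(-⅐ + 2) = 28*(13/7) = 52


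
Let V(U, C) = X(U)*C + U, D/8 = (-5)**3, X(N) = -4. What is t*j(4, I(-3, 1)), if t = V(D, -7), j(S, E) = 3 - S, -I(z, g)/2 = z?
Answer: 972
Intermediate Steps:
I(z, g) = -2*z
D = -1000 (D = 8*(-5)**3 = 8*(-125) = -1000)
V(U, C) = U - 4*C (V(U, C) = -4*C + U = U - 4*C)
t = -972 (t = -1000 - 4*(-7) = -1000 + 28 = -972)
t*j(4, I(-3, 1)) = -972*(3 - 1*4) = -972*(3 - 4) = -972*(-1) = 972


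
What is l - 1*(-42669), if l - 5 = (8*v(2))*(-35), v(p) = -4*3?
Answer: 46034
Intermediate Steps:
v(p) = -12
l = 3365 (l = 5 + (8*(-12))*(-35) = 5 - 96*(-35) = 5 + 3360 = 3365)
l - 1*(-42669) = 3365 - 1*(-42669) = 3365 + 42669 = 46034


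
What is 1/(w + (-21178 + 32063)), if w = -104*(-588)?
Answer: 1/72037 ≈ 1.3882e-5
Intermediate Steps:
w = 61152
1/(w + (-21178 + 32063)) = 1/(61152 + (-21178 + 32063)) = 1/(61152 + 10885) = 1/72037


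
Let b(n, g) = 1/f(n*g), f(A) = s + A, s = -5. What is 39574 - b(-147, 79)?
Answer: 459770733/11618 ≈ 39574.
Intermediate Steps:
f(A) = -5 + A
b(n, g) = 1/(-5 + g*n) (b(n, g) = 1/(-5 + n*g) = 1/(-5 + g*n))
39574 - b(-147, 79) = 39574 - 1/(-5 + 79*(-147)) = 39574 - 1/(-5 - 11613) = 39574 - 1/(-11618) = 39574 - 1*(-1/11618) = 39574 + 1/11618 = 459770733/11618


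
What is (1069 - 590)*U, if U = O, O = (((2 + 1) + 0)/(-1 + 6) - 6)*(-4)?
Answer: 51732/5 ≈ 10346.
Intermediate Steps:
O = 108/5 (O = ((3 + 0)/5 - 6)*(-4) = (3*(1/5) - 6)*(-4) = (3/5 - 6)*(-4) = -27/5*(-4) = 108/5 ≈ 21.600)
U = 108/5 ≈ 21.600
(1069 - 590)*U = (1069 - 590)*(108/5) = 479*(108/5) = 51732/5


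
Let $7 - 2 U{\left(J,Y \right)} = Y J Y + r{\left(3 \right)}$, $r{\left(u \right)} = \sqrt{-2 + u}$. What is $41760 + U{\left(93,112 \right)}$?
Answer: $-541533$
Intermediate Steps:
$U{\left(J,Y \right)} = 3 - \frac{J Y^{2}}{2}$ ($U{\left(J,Y \right)} = \frac{7}{2} - \frac{Y J Y + \sqrt{-2 + 3}}{2} = \frac{7}{2} - \frac{J Y Y + \sqrt{1}}{2} = \frac{7}{2} - \frac{J Y^{2} + 1}{2} = \frac{7}{2} - \frac{1 + J Y^{2}}{2} = \frac{7}{2} - \left(\frac{1}{2} + \frac{J Y^{2}}{2}\right) = 3 - \frac{J Y^{2}}{2}$)
$41760 + U{\left(93,112 \right)} = 41760 + \left(3 - \frac{93 \cdot 112^{2}}{2}\right) = 41760 + \left(3 - \frac{93}{2} \cdot 12544\right) = 41760 + \left(3 - 583296\right) = 41760 - 583293 = -541533$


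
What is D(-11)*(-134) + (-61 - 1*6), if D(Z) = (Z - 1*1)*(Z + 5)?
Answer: -9715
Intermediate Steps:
D(Z) = (-1 + Z)*(5 + Z) (D(Z) = (Z - 1)*(5 + Z) = (-1 + Z)*(5 + Z))
D(-11)*(-134) + (-61 - 1*6) = (-5 + (-11)**2 + 4*(-11))*(-134) + (-61 - 1*6) = (-5 + 121 - 44)*(-134) + (-61 - 6) = 72*(-134) - 67 = -9648 - 67 = -9715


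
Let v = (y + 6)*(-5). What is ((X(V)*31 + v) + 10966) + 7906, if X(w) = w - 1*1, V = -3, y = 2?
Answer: 18708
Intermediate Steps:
v = -40 (v = (2 + 6)*(-5) = 8*(-5) = -40)
X(w) = -1 + w (X(w) = w - 1 = -1 + w)
((X(V)*31 + v) + 10966) + 7906 = (((-1 - 3)*31 - 40) + 10966) + 7906 = ((-4*31 - 40) + 10966) + 7906 = ((-124 - 40) + 10966) + 7906 = (-164 + 10966) + 7906 = 10802 + 7906 = 18708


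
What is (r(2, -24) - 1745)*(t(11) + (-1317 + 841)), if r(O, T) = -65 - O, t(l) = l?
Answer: 842580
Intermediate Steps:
(r(2, -24) - 1745)*(t(11) + (-1317 + 841)) = ((-65 - 1*2) - 1745)*(11 + (-1317 + 841)) = ((-65 - 2) - 1745)*(11 - 476) = (-67 - 1745)*(-465) = -1812*(-465) = 842580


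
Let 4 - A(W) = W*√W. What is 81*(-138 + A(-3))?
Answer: -10854 + 243*I*√3 ≈ -10854.0 + 420.89*I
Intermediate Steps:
A(W) = 4 - W^(3/2) (A(W) = 4 - W*√W = 4 - W^(3/2))
81*(-138 + A(-3)) = 81*(-138 + (4 - (-3)^(3/2))) = 81*(-138 + (4 - (-3)*I*√3)) = 81*(-138 + (4 + 3*I*√3)) = 81*(-134 + 3*I*√3) = -10854 + 243*I*√3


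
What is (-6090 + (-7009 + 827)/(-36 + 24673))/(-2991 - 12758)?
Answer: 150045512/388008113 ≈ 0.38671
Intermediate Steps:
(-6090 + (-7009 + 827)/(-36 + 24673))/(-2991 - 12758) = (-6090 - 6182/24637)/(-15749) = (-6090 - 6182*1/24637)*(-1/15749) = (-6090 - 6182/24637)*(-1/15749) = -150045512/24637*(-1/15749) = 150045512/388008113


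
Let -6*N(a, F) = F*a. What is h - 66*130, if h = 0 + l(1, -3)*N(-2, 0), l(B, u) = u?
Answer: -8580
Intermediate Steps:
N(a, F) = -F*a/6
h = 0 (h = 0 - (-1)*0*(-2)/2 = 0 - 3*0 = 0 + 0 = 0)
h - 66*130 = 0 - 66*130 = 0 - 8580 = -8580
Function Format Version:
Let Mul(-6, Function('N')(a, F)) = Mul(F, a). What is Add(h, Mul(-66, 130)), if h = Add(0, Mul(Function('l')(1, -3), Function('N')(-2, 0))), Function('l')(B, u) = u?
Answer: -8580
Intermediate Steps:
Function('N')(a, F) = Mul(Rational(-1, 6), F, a) (Function('N')(a, F) = Mul(Rational(-1, 6), Mul(F, a)) = Mul(Rational(-1, 6), F, a))
h = 0 (h = Add(0, Mul(-3, Mul(Rational(-1, 6), 0, -2))) = Add(0, Mul(-3, 0)) = Add(0, 0) = 0)
Add(h, Mul(-66, 130)) = Add(0, Mul(-66, 130)) = Add(0, -8580) = -8580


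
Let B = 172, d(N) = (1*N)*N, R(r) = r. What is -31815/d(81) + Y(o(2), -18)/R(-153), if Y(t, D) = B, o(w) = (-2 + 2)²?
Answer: -74027/12393 ≈ -5.9733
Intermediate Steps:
o(w) = 0 (o(w) = 0² = 0)
d(N) = N² (d(N) = N*N = N²)
Y(t, D) = 172
-31815/d(81) + Y(o(2), -18)/R(-153) = -31815/(81²) + 172/(-153) = -31815/6561 + 172*(-1/153) = -31815*1/6561 - 172/153 = -3535/729 - 172/153 = -74027/12393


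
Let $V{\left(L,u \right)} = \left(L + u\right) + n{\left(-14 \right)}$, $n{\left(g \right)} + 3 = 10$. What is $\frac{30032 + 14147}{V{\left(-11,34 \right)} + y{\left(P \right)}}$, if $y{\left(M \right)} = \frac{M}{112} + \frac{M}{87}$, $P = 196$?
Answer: $\frac{15374292}{11833} \approx 1299.3$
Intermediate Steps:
$n{\left(g \right)} = 7$ ($n{\left(g \right)} = -3 + 10 = 7$)
$y{\left(M \right)} = \frac{199 M}{9744}$ ($y{\left(M \right)} = M \frac{1}{112} + M \frac{1}{87} = \frac{M}{112} + \frac{M}{87} = \frac{199 M}{9744}$)
$V{\left(L,u \right)} = 7 + L + u$ ($V{\left(L,u \right)} = \left(L + u\right) + 7 = 7 + L + u$)
$\frac{30032 + 14147}{V{\left(-11,34 \right)} + y{\left(P \right)}} = \frac{30032 + 14147}{\left(7 - 11 + 34\right) + \frac{199}{9744} \cdot 196} = \frac{44179}{30 + \frac{1393}{348}} = \frac{44179}{\frac{11833}{348}} = 44179 \cdot \frac{348}{11833} = \frac{15374292}{11833}$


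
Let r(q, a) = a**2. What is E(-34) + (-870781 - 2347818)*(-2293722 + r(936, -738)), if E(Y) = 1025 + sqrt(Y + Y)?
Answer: 5629580702747 + 2*I*sqrt(17) ≈ 5.6296e+12 + 8.2462*I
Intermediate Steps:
E(Y) = 1025 + sqrt(2)*sqrt(Y) (E(Y) = 1025 + sqrt(2*Y) = 1025 + sqrt(2)*sqrt(Y))
E(-34) + (-870781 - 2347818)*(-2293722 + r(936, -738)) = (1025 + sqrt(2)*sqrt(-34)) + (-870781 - 2347818)*(-2293722 + (-738)**2) = (1025 + sqrt(2)*(I*sqrt(34))) - 3218599*(-2293722 + 544644) = (1025 + 2*I*sqrt(17)) - 3218599*(-1749078) = (1025 + 2*I*sqrt(17)) + 5629580701722 = 5629580702747 + 2*I*sqrt(17)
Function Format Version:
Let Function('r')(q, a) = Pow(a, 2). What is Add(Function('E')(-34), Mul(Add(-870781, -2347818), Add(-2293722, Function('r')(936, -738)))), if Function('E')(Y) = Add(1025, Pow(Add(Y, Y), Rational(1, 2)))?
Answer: Add(5629580702747, Mul(2, I, Pow(17, Rational(1, 2)))) ≈ Add(5.6296e+12, Mul(8.2462, I))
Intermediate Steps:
Function('E')(Y) = Add(1025, Mul(Pow(2, Rational(1, 2)), Pow(Y, Rational(1, 2)))) (Function('E')(Y) = Add(1025, Pow(Mul(2, Y), Rational(1, 2))) = Add(1025, Mul(Pow(2, Rational(1, 2)), Pow(Y, Rational(1, 2)))))
Add(Function('E')(-34), Mul(Add(-870781, -2347818), Add(-2293722, Function('r')(936, -738)))) = Add(Add(1025, Mul(Pow(2, Rational(1, 2)), Pow(-34, Rational(1, 2)))), Mul(Add(-870781, -2347818), Add(-2293722, Pow(-738, 2)))) = Add(Add(1025, Mul(Pow(2, Rational(1, 2)), Mul(I, Pow(34, Rational(1, 2))))), Mul(-3218599, Add(-2293722, 544644))) = Add(Add(1025, Mul(2, I, Pow(17, Rational(1, 2)))), Mul(-3218599, -1749078)) = Add(Add(1025, Mul(2, I, Pow(17, Rational(1, 2)))), 5629580701722) = Add(5629580702747, Mul(2, I, Pow(17, Rational(1, 2))))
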